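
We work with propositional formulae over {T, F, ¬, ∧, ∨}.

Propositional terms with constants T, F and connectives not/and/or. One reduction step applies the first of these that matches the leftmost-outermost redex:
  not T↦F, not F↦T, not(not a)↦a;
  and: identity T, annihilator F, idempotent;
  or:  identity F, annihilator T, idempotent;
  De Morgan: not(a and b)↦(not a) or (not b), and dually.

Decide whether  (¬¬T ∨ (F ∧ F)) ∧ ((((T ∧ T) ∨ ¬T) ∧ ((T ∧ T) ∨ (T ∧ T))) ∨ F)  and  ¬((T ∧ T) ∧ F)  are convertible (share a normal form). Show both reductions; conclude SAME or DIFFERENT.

Answer: SAME — A ⇓ T, B ⇓ T

Reduction:
Term A:
  start: (¬¬T ∨ (F ∧ F)) ∧ ((((T ∧ T) ∨ ¬T) ∧ ((T ∧ T) ∨ (T ∧ T))) ∨ F)
  [1] (T ∨ (F ∧ F)) ∧ ((((T ∧ T) ∨ ¬T) ∧ ((T ∧ T) ∨ (T ∧ T))) ∨ F)
  [2] T ∧ ((((T ∧ T) ∨ ¬T) ∧ ((T ∧ T) ∨ (T ∧ T))) ∨ F)
  [3] (((T ∧ T) ∨ ¬T) ∧ ((T ∧ T) ∨ (T ∧ T))) ∨ F
  [4] ((T ∧ T) ∨ ¬T) ∧ ((T ∧ T) ∨ (T ∧ T))
  [5] (T ∨ ¬T) ∧ ((T ∧ T) ∨ (T ∧ T))
  [6] T ∧ ((T ∧ T) ∨ (T ∧ T))
  [7] (T ∧ T) ∨ (T ∧ T)
  [8] T ∧ T
  [9] T

Term B:
  start: ¬((T ∧ T) ∧ F)
  [1] ¬(T ∧ T) ∨ ¬F
  [2] (¬T ∨ ¬T) ∨ ¬F
  [3] ¬T ∨ ¬F
  [4] F ∨ ¬F
  [5] ¬F
  [6] T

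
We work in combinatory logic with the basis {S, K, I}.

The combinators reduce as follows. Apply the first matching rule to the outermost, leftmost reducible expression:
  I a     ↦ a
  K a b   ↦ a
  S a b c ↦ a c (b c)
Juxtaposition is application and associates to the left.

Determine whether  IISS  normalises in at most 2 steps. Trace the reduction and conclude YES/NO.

  start: IISS
  →1  ISS
  →2  SS

Answer: YES — reaches normal form SS in 2 ≤ 2 steps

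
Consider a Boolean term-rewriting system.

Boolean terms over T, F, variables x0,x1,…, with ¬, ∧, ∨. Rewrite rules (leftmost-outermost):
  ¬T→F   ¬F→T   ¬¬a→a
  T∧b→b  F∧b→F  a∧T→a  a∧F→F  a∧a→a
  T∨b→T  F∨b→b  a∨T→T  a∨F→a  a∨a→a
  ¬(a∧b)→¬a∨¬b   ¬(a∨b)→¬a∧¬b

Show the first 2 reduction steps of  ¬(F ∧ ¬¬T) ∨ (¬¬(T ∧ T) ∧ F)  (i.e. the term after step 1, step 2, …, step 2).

  start: ¬(F ∧ ¬¬T) ∨ (¬¬(T ∧ T) ∧ F)
  [1] (¬F ∨ ¬¬¬T) ∨ (¬¬(T ∧ T) ∧ F)
  [2] (T ∨ ¬¬¬T) ∨ (¬¬(T ∧ T) ∧ F)

Answer: after 2 steps: (T ∨ ¬¬¬T) ∨ (¬¬(T ∧ T) ∧ F)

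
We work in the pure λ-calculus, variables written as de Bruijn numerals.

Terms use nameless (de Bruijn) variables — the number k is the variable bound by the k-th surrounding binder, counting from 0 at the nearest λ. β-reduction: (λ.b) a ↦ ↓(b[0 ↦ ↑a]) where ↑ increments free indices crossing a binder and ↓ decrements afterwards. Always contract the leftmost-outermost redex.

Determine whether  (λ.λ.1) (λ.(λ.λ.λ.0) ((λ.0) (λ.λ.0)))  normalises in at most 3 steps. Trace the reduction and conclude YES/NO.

  start: (λ.λ.1) (λ.(λ.λ.λ.0) ((λ.0) (λ.λ.0)))
  →1  λ.λ.(λ.λ.λ.0) ((λ.0) (λ.λ.0))
  →2  λ.λ.λ.λ.0

Answer: YES — reaches normal form λ.λ.λ.λ.0 in 2 ≤ 3 steps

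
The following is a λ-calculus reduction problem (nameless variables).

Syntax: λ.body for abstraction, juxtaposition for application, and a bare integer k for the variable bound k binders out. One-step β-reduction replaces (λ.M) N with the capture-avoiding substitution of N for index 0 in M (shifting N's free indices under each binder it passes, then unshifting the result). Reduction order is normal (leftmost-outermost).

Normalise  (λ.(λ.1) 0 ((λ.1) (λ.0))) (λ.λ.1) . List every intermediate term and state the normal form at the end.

Answer: normal form = λ.λ.λ.1  (in 4 steps)

Reduction:
  start: (λ.(λ.1) 0 ((λ.1) (λ.0))) (λ.λ.1)
  step 1: (λ.λ.λ.1) (λ.λ.1) ((λ.λ.λ.1) (λ.0))
  step 2: (λ.λ.1) ((λ.λ.λ.1) (λ.0))
  step 3: λ.(λ.λ.λ.1) (λ.0)
  step 4: λ.λ.λ.1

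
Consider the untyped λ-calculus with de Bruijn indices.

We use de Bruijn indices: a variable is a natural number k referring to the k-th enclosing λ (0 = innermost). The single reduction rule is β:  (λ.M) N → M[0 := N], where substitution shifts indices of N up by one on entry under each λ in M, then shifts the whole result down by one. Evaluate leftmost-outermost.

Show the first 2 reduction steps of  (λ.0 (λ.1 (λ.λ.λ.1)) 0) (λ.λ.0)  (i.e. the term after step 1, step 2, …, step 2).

  start: (λ.0 (λ.1 (λ.λ.λ.1)) 0) (λ.λ.0)
  →1  (λ.λ.0) (λ.(λ.λ.0) (λ.λ.λ.1)) (λ.λ.0)
  →2  (λ.0) (λ.λ.0)

Answer: after 2 steps: (λ.0) (λ.λ.0)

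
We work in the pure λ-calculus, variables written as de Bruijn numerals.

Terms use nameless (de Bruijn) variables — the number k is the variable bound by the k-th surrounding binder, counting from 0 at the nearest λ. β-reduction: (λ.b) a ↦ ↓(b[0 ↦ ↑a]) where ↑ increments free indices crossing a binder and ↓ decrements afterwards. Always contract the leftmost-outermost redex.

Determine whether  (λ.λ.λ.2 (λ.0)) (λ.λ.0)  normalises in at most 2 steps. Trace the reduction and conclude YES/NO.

Answer: YES — reaches normal form λ.λ.λ.0 in 2 ≤ 2 steps

Derivation:
  start: (λ.λ.λ.2 (λ.0)) (λ.λ.0)
  →1  λ.λ.(λ.λ.0) (λ.0)
  →2  λ.λ.λ.0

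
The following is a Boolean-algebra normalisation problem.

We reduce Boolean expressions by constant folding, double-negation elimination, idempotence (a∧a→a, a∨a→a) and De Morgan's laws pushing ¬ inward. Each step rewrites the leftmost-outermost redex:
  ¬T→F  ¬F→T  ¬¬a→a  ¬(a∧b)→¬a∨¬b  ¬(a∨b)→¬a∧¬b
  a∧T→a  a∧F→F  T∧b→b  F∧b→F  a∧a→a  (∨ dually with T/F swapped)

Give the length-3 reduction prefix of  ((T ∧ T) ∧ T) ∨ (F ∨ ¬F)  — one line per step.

Answer: after 3 steps: T

Reduction:
  start: ((T ∧ T) ∧ T) ∨ (F ∨ ¬F)
  step 1: (T ∧ T) ∨ (F ∨ ¬F)
  step 2: T ∨ (F ∨ ¬F)
  step 3: T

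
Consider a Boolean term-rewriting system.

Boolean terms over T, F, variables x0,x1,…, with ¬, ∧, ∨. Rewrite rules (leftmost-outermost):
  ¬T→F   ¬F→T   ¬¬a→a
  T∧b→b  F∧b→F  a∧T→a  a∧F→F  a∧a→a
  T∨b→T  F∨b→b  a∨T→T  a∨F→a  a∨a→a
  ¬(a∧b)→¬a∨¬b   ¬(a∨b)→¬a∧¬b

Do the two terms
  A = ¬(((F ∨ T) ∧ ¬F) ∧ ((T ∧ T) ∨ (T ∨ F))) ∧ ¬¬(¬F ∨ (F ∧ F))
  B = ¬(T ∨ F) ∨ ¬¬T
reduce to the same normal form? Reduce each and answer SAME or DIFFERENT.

Answer: DIFFERENT — A ⇓ F, B ⇓ T

Working:
Term A:
  start: ¬(((F ∨ T) ∧ ¬F) ∧ ((T ∧ T) ∨ (T ∨ F))) ∧ ¬¬(¬F ∨ (F ∧ F))
  →1  (¬((F ∨ T) ∧ ¬F) ∨ ¬((T ∧ T) ∨ (T ∨ F))) ∧ ¬¬(¬F ∨ (F ∧ F))
  →2  ((¬(F ∨ T) ∨ ¬¬F) ∨ ¬((T ∧ T) ∨ (T ∨ F))) ∧ ¬¬(¬F ∨ (F ∧ F))
  →3  (((¬F ∧ ¬T) ∨ ¬¬F) ∨ ¬((T ∧ T) ∨ (T ∨ F))) ∧ ¬¬(¬F ∨ (F ∧ F))
  →4  (((T ∧ ¬T) ∨ ¬¬F) ∨ ¬((T ∧ T) ∨ (T ∨ F))) ∧ ¬¬(¬F ∨ (F ∧ F))
  →5  ((¬T ∨ ¬¬F) ∨ ¬((T ∧ T) ∨ (T ∨ F))) ∧ ¬¬(¬F ∨ (F ∧ F))
  →6  ((F ∨ ¬¬F) ∨ ¬((T ∧ T) ∨ (T ∨ F))) ∧ ¬¬(¬F ∨ (F ∧ F))
  →7  (¬¬F ∨ ¬((T ∧ T) ∨ (T ∨ F))) ∧ ¬¬(¬F ∨ (F ∧ F))
  →8  (F ∨ ¬((T ∧ T) ∨ (T ∨ F))) ∧ ¬¬(¬F ∨ (F ∧ F))
  →9  ¬((T ∧ T) ∨ (T ∨ F)) ∧ ¬¬(¬F ∨ (F ∧ F))
  →10  (¬(T ∧ T) ∧ ¬(T ∨ F)) ∧ ¬¬(¬F ∨ (F ∧ F))
  →11  ((¬T ∨ ¬T) ∧ ¬(T ∨ F)) ∧ ¬¬(¬F ∨ (F ∧ F))
  →12  (¬T ∧ ¬(T ∨ F)) ∧ ¬¬(¬F ∨ (F ∧ F))
  →13  (F ∧ ¬(T ∨ F)) ∧ ¬¬(¬F ∨ (F ∧ F))
  →14  F ∧ ¬¬(¬F ∨ (F ∧ F))
  →15  F

Term B:
  start: ¬(T ∨ F) ∨ ¬¬T
  →1  (¬T ∧ ¬F) ∨ ¬¬T
  →2  (F ∧ ¬F) ∨ ¬¬T
  →3  F ∨ ¬¬T
  →4  ¬¬T
  →5  T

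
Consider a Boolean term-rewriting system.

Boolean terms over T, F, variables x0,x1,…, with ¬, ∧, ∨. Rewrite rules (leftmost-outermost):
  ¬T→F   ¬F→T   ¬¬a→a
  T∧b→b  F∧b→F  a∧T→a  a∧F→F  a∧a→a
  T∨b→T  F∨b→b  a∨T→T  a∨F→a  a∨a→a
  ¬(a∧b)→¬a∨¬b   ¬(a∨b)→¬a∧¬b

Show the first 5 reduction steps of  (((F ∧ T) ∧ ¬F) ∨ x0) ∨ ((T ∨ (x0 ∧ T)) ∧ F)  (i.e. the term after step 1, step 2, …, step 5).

Answer: after 5 steps: x0

Derivation:
  start: (((F ∧ T) ∧ ¬F) ∨ x0) ∨ ((T ∨ (x0 ∧ T)) ∧ F)
  →1  ((F ∧ ¬F) ∨ x0) ∨ ((T ∨ (x0 ∧ T)) ∧ F)
  →2  (F ∨ x0) ∨ ((T ∨ (x0 ∧ T)) ∧ F)
  →3  x0 ∨ ((T ∨ (x0 ∧ T)) ∧ F)
  →4  x0 ∨ F
  →5  x0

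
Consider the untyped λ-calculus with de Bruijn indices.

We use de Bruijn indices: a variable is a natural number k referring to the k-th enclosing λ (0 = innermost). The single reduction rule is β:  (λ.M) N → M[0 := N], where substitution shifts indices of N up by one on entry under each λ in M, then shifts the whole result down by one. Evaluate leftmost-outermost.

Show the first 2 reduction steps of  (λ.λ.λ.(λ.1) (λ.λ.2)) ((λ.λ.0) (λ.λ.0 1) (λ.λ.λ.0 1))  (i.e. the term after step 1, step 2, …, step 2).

Answer: after 2 steps: λ.λ.0

Working:
  start: (λ.λ.λ.(λ.1) (λ.λ.2)) ((λ.λ.0) (λ.λ.0 1) (λ.λ.λ.0 1))
  [1] λ.λ.(λ.1) (λ.λ.2)
  [2] λ.λ.0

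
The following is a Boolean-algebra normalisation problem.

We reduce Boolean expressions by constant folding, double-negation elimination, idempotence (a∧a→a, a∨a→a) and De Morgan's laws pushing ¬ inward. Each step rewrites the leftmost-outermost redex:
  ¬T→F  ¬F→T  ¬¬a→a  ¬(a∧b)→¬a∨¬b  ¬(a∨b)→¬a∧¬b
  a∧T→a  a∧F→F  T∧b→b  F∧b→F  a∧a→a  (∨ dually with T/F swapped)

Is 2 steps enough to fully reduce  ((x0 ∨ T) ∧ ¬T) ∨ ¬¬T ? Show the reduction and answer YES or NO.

  start: ((x0 ∨ T) ∧ ¬T) ∨ ¬¬T
  →1  (T ∧ ¬T) ∨ ¬¬T
  →2  ¬T ∨ ¬¬T

Answer: NO — after 2 steps the term is ¬T ∨ ¬¬T, not yet normal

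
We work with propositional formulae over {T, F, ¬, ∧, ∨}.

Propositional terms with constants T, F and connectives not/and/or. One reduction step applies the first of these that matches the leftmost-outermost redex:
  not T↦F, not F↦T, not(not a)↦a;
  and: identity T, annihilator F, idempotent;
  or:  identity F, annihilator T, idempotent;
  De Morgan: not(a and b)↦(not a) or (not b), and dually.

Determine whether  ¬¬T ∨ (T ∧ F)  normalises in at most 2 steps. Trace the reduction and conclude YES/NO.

Answer: YES — reaches normal form T in 2 ≤ 2 steps

Reduction:
  start: ¬¬T ∨ (T ∧ F)
  →1  T ∨ (T ∧ F)
  →2  T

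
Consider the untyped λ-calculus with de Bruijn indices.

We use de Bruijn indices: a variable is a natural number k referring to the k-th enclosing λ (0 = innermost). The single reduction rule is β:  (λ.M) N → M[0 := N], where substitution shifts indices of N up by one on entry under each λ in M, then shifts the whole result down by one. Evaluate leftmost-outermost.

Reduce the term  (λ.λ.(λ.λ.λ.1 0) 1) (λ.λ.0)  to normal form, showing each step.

  start: (λ.λ.(λ.λ.λ.1 0) 1) (λ.λ.0)
  step 1: λ.(λ.λ.λ.1 0) (λ.λ.0)
  step 2: λ.λ.λ.1 0

Answer: normal form = λ.λ.λ.1 0  (in 2 steps)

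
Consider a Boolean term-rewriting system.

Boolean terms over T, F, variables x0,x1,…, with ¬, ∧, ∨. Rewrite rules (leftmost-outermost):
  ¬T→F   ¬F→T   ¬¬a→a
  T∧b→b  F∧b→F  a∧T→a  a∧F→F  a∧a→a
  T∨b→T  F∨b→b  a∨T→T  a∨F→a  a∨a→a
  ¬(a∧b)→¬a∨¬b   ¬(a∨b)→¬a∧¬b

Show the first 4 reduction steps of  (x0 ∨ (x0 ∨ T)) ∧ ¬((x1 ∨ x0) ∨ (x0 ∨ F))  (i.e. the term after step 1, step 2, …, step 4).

  start: (x0 ∨ (x0 ∨ T)) ∧ ¬((x1 ∨ x0) ∨ (x0 ∨ F))
  →1  (x0 ∨ T) ∧ ¬((x1 ∨ x0) ∨ (x0 ∨ F))
  →2  T ∧ ¬((x1 ∨ x0) ∨ (x0 ∨ F))
  →3  ¬((x1 ∨ x0) ∨ (x0 ∨ F))
  →4  ¬(x1 ∨ x0) ∧ ¬(x0 ∨ F)

Answer: after 4 steps: ¬(x1 ∨ x0) ∧ ¬(x0 ∨ F)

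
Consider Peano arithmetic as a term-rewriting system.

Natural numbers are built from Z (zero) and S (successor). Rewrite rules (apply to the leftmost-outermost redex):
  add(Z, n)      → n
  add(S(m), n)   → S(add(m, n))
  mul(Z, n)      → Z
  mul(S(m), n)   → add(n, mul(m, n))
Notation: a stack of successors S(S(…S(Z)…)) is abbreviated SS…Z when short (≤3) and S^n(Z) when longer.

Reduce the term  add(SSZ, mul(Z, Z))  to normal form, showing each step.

  start: add(SSZ, mul(Z, Z))
  step 1: S(add(SZ, mul(Z, Z)))
  step 2: S(S(add(Z, mul(Z, Z))))
  step 3: S(S(mul(Z, Z)))
  step 4: SSZ

Answer: normal form = SSZ  (in 4 steps)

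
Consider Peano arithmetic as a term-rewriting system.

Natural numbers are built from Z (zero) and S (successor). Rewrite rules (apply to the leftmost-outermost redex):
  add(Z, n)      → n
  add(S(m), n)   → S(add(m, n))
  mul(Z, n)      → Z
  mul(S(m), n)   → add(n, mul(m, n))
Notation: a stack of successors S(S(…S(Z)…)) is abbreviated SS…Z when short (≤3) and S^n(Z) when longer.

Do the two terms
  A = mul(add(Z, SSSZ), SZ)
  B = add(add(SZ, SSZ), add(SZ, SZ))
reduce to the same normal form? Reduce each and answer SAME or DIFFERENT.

Term A:
  start: mul(add(Z, SSSZ), SZ)
  [1] mul(SSSZ, SZ)
  [2] add(SZ, mul(SSZ, SZ))
  [3] S(add(Z, mul(SSZ, SZ)))
  [4] S(mul(SSZ, SZ))
  [5] S(add(SZ, mul(SZ, SZ)))
  [6] S(S(add(Z, mul(SZ, SZ))))
  [7] S(S(mul(SZ, SZ)))
  [8] S(S(add(SZ, mul(Z, SZ))))
  [9] S(S(S(add(Z, mul(Z, SZ)))))
  [10] S(S(S(mul(Z, SZ))))
  [11] SSSZ

Term B:
  start: add(add(SZ, SSZ), add(SZ, SZ))
  [1] add(S(add(Z, SSZ)), add(SZ, SZ))
  [2] S(add(add(Z, SSZ), add(SZ, SZ)))
  [3] S(add(SSZ, add(SZ, SZ)))
  [4] S(S(add(SZ, add(SZ, SZ))))
  [5] S(S(S(add(Z, add(SZ, SZ)))))
  [6] S(S(S(add(SZ, SZ))))
  [7] S(S(S(S(add(Z, SZ)))))
  [8] S^5(Z)

Answer: DIFFERENT — A ⇓ SSSZ, B ⇓ S^5(Z)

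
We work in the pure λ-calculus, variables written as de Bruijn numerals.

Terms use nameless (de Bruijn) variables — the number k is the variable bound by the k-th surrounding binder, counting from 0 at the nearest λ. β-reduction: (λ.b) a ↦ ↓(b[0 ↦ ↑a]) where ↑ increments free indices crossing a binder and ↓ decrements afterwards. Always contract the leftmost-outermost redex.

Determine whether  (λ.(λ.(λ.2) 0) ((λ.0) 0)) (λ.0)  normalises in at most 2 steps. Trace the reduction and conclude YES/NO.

  start: (λ.(λ.(λ.2) 0) ((λ.0) 0)) (λ.0)
  →1  (λ.(λ.λ.0) 0) ((λ.0) (λ.0))
  →2  (λ.λ.0) ((λ.0) (λ.0))

Answer: NO — after 2 steps the term is (λ.λ.0) ((λ.0) (λ.0)), not yet normal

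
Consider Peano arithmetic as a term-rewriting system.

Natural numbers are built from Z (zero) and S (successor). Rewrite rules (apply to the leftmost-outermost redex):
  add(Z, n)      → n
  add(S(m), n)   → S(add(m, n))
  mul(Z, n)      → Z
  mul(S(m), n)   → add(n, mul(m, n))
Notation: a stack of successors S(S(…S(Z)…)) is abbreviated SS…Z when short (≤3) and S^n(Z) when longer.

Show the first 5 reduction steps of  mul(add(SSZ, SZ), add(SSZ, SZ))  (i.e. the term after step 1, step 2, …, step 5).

Answer: after 5 steps: S(add(S(add(Z, SZ)), mul(add(SZ, SZ), add(SSZ, SZ))))

Derivation:
  start: mul(add(SSZ, SZ), add(SSZ, SZ))
  [1] mul(S(add(SZ, SZ)), add(SSZ, SZ))
  [2] add(add(SSZ, SZ), mul(add(SZ, SZ), add(SSZ, SZ)))
  [3] add(S(add(SZ, SZ)), mul(add(SZ, SZ), add(SSZ, SZ)))
  [4] S(add(add(SZ, SZ), mul(add(SZ, SZ), add(SSZ, SZ))))
  [5] S(add(S(add(Z, SZ)), mul(add(SZ, SZ), add(SSZ, SZ))))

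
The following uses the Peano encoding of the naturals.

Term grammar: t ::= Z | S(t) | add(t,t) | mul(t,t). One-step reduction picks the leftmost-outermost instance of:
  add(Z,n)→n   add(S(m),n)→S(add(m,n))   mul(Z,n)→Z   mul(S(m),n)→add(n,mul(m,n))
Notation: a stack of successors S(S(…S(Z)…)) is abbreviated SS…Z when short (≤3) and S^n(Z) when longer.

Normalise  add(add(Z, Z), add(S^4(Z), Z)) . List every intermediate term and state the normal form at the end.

  start: add(add(Z, Z), add(S^4(Z), Z))
  step 1: add(Z, add(S^4(Z), Z))
  step 2: add(S^4(Z), Z)
  step 3: S(add(SSSZ, Z))
  step 4: S(S(add(SSZ, Z)))
  step 5: S(S(S(add(SZ, Z))))
  step 6: S(S(S(S(add(Z, Z)))))
  step 7: S^4(Z)

Answer: normal form = S^4(Z)  (in 7 steps)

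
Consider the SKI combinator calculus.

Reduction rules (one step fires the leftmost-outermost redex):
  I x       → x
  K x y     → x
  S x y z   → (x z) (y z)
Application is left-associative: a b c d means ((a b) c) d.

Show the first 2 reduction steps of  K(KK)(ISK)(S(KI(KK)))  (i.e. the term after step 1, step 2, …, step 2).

  start: K(KK)(ISK)(S(KI(KK)))
  [1] KK(S(KI(KK)))
  [2] K

Answer: after 2 steps: K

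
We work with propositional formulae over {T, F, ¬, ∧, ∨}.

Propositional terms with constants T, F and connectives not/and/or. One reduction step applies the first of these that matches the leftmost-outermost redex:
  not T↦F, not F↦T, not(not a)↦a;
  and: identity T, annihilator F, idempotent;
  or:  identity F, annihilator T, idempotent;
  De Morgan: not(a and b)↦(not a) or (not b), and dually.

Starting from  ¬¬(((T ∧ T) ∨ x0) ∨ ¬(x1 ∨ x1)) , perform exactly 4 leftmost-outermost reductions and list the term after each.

  start: ¬¬(((T ∧ T) ∨ x0) ∨ ¬(x1 ∨ x1))
  →1  ((T ∧ T) ∨ x0) ∨ ¬(x1 ∨ x1)
  →2  (T ∨ x0) ∨ ¬(x1 ∨ x1)
  →3  T ∨ ¬(x1 ∨ x1)
  →4  T

Answer: after 4 steps: T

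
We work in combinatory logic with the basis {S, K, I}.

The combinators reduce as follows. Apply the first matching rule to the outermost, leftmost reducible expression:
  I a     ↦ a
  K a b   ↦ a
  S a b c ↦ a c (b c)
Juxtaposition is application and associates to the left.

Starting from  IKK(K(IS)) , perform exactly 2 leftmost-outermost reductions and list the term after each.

Answer: after 2 steps: K

Working:
  start: IKK(K(IS))
  step 1: KK(K(IS))
  step 2: K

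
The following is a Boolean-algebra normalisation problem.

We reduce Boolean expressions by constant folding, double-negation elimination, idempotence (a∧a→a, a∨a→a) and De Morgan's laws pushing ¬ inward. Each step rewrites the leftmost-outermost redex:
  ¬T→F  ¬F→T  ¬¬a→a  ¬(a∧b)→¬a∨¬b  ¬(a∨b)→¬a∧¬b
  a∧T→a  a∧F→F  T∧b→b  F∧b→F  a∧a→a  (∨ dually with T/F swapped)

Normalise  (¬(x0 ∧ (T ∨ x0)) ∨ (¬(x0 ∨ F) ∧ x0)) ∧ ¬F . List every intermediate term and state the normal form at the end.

  start: (¬(x0 ∧ (T ∨ x0)) ∨ (¬(x0 ∨ F) ∧ x0)) ∧ ¬F
  step 1: ((¬x0 ∨ ¬(T ∨ x0)) ∨ (¬(x0 ∨ F) ∧ x0)) ∧ ¬F
  step 2: ((¬x0 ∨ (¬T ∧ ¬x0)) ∨ (¬(x0 ∨ F) ∧ x0)) ∧ ¬F
  step 3: ((¬x0 ∨ (F ∧ ¬x0)) ∨ (¬(x0 ∨ F) ∧ x0)) ∧ ¬F
  step 4: ((¬x0 ∨ F) ∨ (¬(x0 ∨ F) ∧ x0)) ∧ ¬F
  step 5: (¬x0 ∨ (¬(x0 ∨ F) ∧ x0)) ∧ ¬F
  step 6: (¬x0 ∨ ((¬x0 ∧ ¬F) ∧ x0)) ∧ ¬F
  step 7: (¬x0 ∨ ((¬x0 ∧ T) ∧ x0)) ∧ ¬F
  step 8: (¬x0 ∨ (¬x0 ∧ x0)) ∧ ¬F
  step 9: (¬x0 ∨ (¬x0 ∧ x0)) ∧ T
  step 10: ¬x0 ∨ (¬x0 ∧ x0)

Answer: normal form = ¬x0 ∨ (¬x0 ∧ x0)  (in 10 steps)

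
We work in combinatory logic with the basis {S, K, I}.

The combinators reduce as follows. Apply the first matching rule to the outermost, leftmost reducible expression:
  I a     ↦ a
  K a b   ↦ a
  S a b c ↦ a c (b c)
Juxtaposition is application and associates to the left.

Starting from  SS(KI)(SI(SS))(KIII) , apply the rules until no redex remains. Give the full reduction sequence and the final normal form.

Answer: normal form = SII  (in 19 steps)

Working:
  start: SS(KI)(SI(SS))(KIII)
  step 1: S(SI(SS))(KI(SI(SS)))(KIII)
  step 2: SI(SS)(KIII)(KI(SI(SS))(KIII))
  step 3: I(KIII)(SS(KIII))(KI(SI(SS))(KIII))
  step 4: KIII(SS(KIII))(KI(SI(SS))(KIII))
  step 5: II(SS(KIII))(KI(SI(SS))(KIII))
  step 6: I(SS(KIII))(KI(SI(SS))(KIII))
  step 7: SS(KIII)(KI(SI(SS))(KIII))
  step 8: S(KI(SI(SS))(KIII))(KIII(KI(SI(SS))(KIII)))
  step 9: S(I(KIII))(KIII(KI(SI(SS))(KIII)))
  step 10: S(KIII)(KIII(KI(SI(SS))(KIII)))
  step 11: S(II)(KIII(KI(SI(SS))(KIII)))
  step 12: SI(KIII(KI(SI(SS))(KIII)))
  step 13: SI(II(KI(SI(SS))(KIII)))
  step 14: SI(I(KI(SI(SS))(KIII)))
  step 15: SI(KI(SI(SS))(KIII))
  step 16: SI(I(KIII))
  step 17: SI(KIII)
  step 18: SI(II)
  step 19: SII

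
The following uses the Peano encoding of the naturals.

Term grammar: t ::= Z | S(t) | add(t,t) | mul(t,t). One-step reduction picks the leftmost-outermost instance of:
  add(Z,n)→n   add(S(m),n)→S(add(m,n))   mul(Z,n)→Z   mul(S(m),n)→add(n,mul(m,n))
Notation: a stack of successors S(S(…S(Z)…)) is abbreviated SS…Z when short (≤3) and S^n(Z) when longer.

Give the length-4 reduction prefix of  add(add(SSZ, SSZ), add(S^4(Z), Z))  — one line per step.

Answer: after 4 steps: S(S(add(add(Z, SSZ), add(S^4(Z), Z))))

Reduction:
  start: add(add(SSZ, SSZ), add(S^4(Z), Z))
  →1  add(S(add(SZ, SSZ)), add(S^4(Z), Z))
  →2  S(add(add(SZ, SSZ), add(S^4(Z), Z)))
  →3  S(add(S(add(Z, SSZ)), add(S^4(Z), Z)))
  →4  S(S(add(add(Z, SSZ), add(S^4(Z), Z))))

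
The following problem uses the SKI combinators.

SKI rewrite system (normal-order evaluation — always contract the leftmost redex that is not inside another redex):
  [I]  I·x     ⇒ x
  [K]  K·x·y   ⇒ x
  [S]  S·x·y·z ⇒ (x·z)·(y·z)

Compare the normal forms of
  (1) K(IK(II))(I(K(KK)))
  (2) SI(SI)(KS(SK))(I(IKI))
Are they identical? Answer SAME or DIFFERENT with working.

Term A:
  start: K(IK(II))(I(K(KK)))
  [1] IK(II)
  [2] K(II)
  [3] KI

Term B:
  start: SI(SI)(KS(SK))(I(IKI))
  [1] I(KS(SK))(SI(KS(SK)))(I(IKI))
  [2] KS(SK)(SI(KS(SK)))(I(IKI))
  [3] S(SI(KS(SK)))(I(IKI))
  [4] S(SIS)(I(IKI))
  [5] S(SIS)(IKI)
  [6] S(SIS)(KI)

Answer: DIFFERENT — A ⇓ KI, B ⇓ S(SIS)(KI)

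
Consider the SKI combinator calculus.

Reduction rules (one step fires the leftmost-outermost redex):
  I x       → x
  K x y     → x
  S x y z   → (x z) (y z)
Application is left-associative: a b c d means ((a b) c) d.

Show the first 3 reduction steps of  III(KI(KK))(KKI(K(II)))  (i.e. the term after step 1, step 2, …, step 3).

  start: III(KI(KK))(KKI(K(II)))
  →1  II(KI(KK))(KKI(K(II)))
  →2  I(KI(KK))(KKI(K(II)))
  →3  KI(KK)(KKI(K(II)))

Answer: after 3 steps: KI(KK)(KKI(K(II)))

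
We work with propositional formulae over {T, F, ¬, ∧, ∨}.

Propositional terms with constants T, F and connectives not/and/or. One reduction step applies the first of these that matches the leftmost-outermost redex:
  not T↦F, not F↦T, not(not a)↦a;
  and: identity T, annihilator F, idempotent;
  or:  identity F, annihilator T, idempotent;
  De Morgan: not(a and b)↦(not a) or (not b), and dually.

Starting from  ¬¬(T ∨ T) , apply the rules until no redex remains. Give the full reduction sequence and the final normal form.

Answer: normal form = T  (in 2 steps)

Reduction:
  start: ¬¬(T ∨ T)
  [1] T ∨ T
  [2] T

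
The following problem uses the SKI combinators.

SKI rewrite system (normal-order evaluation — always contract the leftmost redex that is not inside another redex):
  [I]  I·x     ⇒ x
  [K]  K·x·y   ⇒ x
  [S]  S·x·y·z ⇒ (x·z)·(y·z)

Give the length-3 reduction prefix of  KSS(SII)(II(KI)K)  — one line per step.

Answer: after 3 steps: S(SII)(KIK)

Reduction:
  start: KSS(SII)(II(KI)K)
  [1] S(SII)(II(KI)K)
  [2] S(SII)(I(KI)K)
  [3] S(SII)(KIK)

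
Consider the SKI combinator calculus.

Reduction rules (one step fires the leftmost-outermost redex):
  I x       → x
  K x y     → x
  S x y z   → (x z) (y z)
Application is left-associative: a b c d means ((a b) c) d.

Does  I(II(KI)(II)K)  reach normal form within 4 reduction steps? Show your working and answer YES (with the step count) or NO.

  start: I(II(KI)(II)K)
  [1] II(KI)(II)K
  [2] I(KI)(II)K
  [3] KI(II)K
  [4] IK

Answer: NO — after 4 steps the term is IK, not yet normal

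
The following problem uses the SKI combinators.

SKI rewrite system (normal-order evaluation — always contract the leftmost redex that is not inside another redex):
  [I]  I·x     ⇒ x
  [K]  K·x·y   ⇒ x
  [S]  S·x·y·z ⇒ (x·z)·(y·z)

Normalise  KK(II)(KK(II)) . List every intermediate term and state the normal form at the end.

  start: KK(II)(KK(II))
  →1  K(KK(II))
  →2  KK

Answer: normal form = KK  (in 2 steps)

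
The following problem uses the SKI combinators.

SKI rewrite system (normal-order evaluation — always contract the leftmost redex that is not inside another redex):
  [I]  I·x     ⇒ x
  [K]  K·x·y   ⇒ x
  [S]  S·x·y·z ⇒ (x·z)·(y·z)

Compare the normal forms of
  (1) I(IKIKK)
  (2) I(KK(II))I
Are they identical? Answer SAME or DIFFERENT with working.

Term A:
  start: I(IKIKK)
  →1  IKIKK
  →2  KIKK
  →3  IK
  →4  K

Term B:
  start: I(KK(II))I
  →1  KK(II)I
  →2  KI

Answer: DIFFERENT — A ⇓ K, B ⇓ KI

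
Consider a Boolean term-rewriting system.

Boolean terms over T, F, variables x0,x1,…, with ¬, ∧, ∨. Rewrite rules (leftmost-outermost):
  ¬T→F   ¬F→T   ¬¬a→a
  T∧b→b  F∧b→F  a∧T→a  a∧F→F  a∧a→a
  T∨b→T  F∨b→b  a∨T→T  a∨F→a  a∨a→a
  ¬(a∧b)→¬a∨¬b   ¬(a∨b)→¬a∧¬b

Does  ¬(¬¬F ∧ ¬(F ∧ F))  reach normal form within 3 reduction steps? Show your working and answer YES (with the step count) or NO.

Answer: NO — after 3 steps the term is T ∨ ¬¬(F ∧ F), not yet normal

Reduction:
  start: ¬(¬¬F ∧ ¬(F ∧ F))
  →1  ¬¬¬F ∨ ¬¬(F ∧ F)
  →2  ¬F ∨ ¬¬(F ∧ F)
  →3  T ∨ ¬¬(F ∧ F)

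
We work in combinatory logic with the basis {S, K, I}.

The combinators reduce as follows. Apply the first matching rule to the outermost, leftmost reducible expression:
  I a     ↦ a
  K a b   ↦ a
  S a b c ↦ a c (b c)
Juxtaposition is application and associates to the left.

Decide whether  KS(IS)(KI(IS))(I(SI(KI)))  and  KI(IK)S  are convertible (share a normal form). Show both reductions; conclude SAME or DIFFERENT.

Term A:
  start: KS(IS)(KI(IS))(I(SI(KI)))
  [1] S(KI(IS))(I(SI(KI)))
  [2] SI(I(SI(KI)))
  [3] SI(SI(KI))

Term B:
  start: KI(IK)S
  [1] IS
  [2] S

Answer: DIFFERENT — A ⇓ SI(SI(KI)), B ⇓ S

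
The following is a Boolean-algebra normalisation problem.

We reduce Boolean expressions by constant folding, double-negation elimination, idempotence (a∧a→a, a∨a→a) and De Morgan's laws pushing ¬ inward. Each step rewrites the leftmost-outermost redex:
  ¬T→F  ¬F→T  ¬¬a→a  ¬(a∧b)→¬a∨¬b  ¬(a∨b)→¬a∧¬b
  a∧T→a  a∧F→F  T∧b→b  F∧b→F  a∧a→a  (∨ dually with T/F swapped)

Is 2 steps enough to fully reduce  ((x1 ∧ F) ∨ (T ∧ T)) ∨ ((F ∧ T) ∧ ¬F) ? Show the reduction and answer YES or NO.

Answer: NO — after 2 steps the term is (T ∧ T) ∨ ((F ∧ T) ∧ ¬F), not yet normal

Reduction:
  start: ((x1 ∧ F) ∨ (T ∧ T)) ∨ ((F ∧ T) ∧ ¬F)
  step 1: (F ∨ (T ∧ T)) ∨ ((F ∧ T) ∧ ¬F)
  step 2: (T ∧ T) ∨ ((F ∧ T) ∧ ¬F)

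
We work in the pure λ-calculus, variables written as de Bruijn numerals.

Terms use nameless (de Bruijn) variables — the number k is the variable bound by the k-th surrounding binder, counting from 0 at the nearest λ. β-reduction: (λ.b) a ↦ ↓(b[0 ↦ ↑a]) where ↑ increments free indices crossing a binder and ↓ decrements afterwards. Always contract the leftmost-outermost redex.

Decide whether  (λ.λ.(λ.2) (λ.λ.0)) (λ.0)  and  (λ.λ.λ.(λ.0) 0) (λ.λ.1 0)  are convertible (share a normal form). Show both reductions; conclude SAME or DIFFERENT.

Term A:
  start: (λ.λ.(λ.2) (λ.λ.0)) (λ.0)
  →1  λ.(λ.λ.0) (λ.λ.0)
  →2  λ.λ.0

Term B:
  start: (λ.λ.λ.(λ.0) 0) (λ.λ.1 0)
  →1  λ.λ.(λ.0) 0
  →2  λ.λ.0

Answer: SAME — A ⇓ λ.λ.0, B ⇓ λ.λ.0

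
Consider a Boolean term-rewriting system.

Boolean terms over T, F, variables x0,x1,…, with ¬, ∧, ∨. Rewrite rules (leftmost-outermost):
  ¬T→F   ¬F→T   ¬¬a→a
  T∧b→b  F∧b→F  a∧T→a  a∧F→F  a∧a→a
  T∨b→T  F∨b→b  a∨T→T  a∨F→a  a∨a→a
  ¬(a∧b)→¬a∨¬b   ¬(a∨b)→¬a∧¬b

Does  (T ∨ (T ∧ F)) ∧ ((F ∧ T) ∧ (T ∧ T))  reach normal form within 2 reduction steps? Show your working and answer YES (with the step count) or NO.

  start: (T ∨ (T ∧ F)) ∧ ((F ∧ T) ∧ (T ∧ T))
  [1] T ∧ ((F ∧ T) ∧ (T ∧ T))
  [2] (F ∧ T) ∧ (T ∧ T)

Answer: NO — after 2 steps the term is (F ∧ T) ∧ (T ∧ T), not yet normal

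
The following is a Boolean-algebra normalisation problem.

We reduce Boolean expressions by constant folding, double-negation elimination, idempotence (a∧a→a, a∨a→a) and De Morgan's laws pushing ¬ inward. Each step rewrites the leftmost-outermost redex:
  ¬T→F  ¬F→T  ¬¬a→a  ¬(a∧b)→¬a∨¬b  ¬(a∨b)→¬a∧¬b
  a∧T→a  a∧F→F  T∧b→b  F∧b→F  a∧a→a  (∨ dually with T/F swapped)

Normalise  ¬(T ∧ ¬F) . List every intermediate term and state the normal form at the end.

Answer: normal form = F  (in 4 steps)

Derivation:
  start: ¬(T ∧ ¬F)
  step 1: ¬T ∨ ¬¬F
  step 2: F ∨ ¬¬F
  step 3: ¬¬F
  step 4: F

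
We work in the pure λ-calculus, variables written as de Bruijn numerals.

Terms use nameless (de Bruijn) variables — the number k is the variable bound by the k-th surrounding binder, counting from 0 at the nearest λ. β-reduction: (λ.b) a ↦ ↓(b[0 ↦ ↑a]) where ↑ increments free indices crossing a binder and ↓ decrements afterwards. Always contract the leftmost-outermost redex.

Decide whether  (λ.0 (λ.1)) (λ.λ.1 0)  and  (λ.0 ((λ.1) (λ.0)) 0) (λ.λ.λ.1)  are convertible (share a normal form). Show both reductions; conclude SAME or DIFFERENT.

Answer: DIFFERENT — A ⇓ λ.λ.λ.1 0, B ⇓ λ.λ.λ.λ.1

Reduction:
Term A:
  start: (λ.0 (λ.1)) (λ.λ.1 0)
  [1] (λ.λ.1 0) (λ.λ.λ.1 0)
  [2] λ.(λ.λ.λ.1 0) 0
  [3] λ.λ.λ.1 0

Term B:
  start: (λ.0 ((λ.1) (λ.0)) 0) (λ.λ.λ.1)
  [1] (λ.λ.λ.1) ((λ.λ.λ.λ.1) (λ.0)) (λ.λ.λ.1)
  [2] (λ.λ.1) (λ.λ.λ.1)
  [3] λ.λ.λ.λ.1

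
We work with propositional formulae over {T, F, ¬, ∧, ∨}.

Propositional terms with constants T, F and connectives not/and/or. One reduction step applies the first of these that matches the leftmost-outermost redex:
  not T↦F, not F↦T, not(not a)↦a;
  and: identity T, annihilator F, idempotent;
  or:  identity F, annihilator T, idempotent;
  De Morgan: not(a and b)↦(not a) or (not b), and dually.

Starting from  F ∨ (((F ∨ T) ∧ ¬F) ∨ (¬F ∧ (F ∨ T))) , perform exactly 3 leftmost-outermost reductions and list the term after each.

Answer: after 3 steps: ¬F ∨ (¬F ∧ (F ∨ T))

Derivation:
  start: F ∨ (((F ∨ T) ∧ ¬F) ∨ (¬F ∧ (F ∨ T)))
  [1] ((F ∨ T) ∧ ¬F) ∨ (¬F ∧ (F ∨ T))
  [2] (T ∧ ¬F) ∨ (¬F ∧ (F ∨ T))
  [3] ¬F ∨ (¬F ∧ (F ∨ T))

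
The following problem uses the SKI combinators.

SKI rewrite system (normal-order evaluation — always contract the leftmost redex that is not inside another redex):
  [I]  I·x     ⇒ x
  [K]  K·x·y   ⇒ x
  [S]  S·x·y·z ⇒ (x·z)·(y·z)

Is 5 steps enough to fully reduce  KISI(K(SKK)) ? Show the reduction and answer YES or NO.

  start: KISI(K(SKK))
  step 1: II(K(SKK))
  step 2: I(K(SKK))
  step 3: K(SKK)

Answer: YES — reaches normal form K(SKK) in 3 ≤ 5 steps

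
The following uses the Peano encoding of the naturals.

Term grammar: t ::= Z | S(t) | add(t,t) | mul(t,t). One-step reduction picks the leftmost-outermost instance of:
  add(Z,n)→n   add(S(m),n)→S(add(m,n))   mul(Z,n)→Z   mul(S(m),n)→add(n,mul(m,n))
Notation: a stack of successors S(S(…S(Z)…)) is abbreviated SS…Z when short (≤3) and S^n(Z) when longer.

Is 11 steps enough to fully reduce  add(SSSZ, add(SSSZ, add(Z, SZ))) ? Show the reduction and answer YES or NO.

  start: add(SSSZ, add(SSSZ, add(Z, SZ)))
  [1] S(add(SSZ, add(SSSZ, add(Z, SZ))))
  [2] S(S(add(SZ, add(SSSZ, add(Z, SZ)))))
  [3] S(S(S(add(Z, add(SSSZ, add(Z, SZ))))))
  [4] S(S(S(add(SSSZ, add(Z, SZ)))))
  [5] S(S(S(S(add(SSZ, add(Z, SZ))))))
  [6] S(S(S(S(S(add(SZ, add(Z, SZ)))))))
  [7] S(S(S(S(S(S(add(Z, add(Z, SZ))))))))
  [8] S(S(S(S(S(S(add(Z, SZ)))))))
  [9] S^7(Z)

Answer: YES — reaches normal form S^7(Z) in 9 ≤ 11 steps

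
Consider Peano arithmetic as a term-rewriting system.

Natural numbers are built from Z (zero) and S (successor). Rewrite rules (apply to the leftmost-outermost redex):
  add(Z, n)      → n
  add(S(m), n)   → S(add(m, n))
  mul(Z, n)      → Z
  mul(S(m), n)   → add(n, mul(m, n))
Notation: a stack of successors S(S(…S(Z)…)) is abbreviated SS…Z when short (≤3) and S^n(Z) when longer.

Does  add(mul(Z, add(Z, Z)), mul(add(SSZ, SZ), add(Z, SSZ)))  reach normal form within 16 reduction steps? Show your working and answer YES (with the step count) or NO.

Answer: NO — after 16 steps the term is S(S(S(S(add(add(Z, SSZ), mul(Z, add(Z, SSZ))))))), not yet normal

Reduction:
  start: add(mul(Z, add(Z, Z)), mul(add(SSZ, SZ), add(Z, SSZ)))
  step 1: add(Z, mul(add(SSZ, SZ), add(Z, SSZ)))
  step 2: mul(add(SSZ, SZ), add(Z, SSZ))
  step 3: mul(S(add(SZ, SZ)), add(Z, SSZ))
  step 4: add(add(Z, SSZ), mul(add(SZ, SZ), add(Z, SSZ)))
  step 5: add(SSZ, mul(add(SZ, SZ), add(Z, SSZ)))
  step 6: S(add(SZ, mul(add(SZ, SZ), add(Z, SSZ))))
  step 7: S(S(add(Z, mul(add(SZ, SZ), add(Z, SSZ)))))
  step 8: S(S(mul(add(SZ, SZ), add(Z, SSZ))))
  step 9: S(S(mul(S(add(Z, SZ)), add(Z, SSZ))))
  step 10: S(S(add(add(Z, SSZ), mul(add(Z, SZ), add(Z, SSZ)))))
  step 11: S(S(add(SSZ, mul(add(Z, SZ), add(Z, SSZ)))))
  step 12: S(S(S(add(SZ, mul(add(Z, SZ), add(Z, SSZ))))))
  step 13: S(S(S(S(add(Z, mul(add(Z, SZ), add(Z, SSZ)))))))
  step 14: S(S(S(S(mul(add(Z, SZ), add(Z, SSZ))))))
  step 15: S(S(S(S(mul(SZ, add(Z, SSZ))))))
  step 16: S(S(S(S(add(add(Z, SSZ), mul(Z, add(Z, SSZ)))))))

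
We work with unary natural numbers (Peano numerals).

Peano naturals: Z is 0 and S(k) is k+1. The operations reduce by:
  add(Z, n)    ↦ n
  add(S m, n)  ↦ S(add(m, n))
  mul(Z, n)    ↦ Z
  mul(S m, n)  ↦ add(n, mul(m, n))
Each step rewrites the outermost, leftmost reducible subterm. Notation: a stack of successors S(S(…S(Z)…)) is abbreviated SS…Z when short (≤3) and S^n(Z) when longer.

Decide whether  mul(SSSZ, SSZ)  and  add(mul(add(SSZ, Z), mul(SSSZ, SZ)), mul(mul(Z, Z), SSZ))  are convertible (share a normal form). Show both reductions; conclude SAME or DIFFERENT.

Term A:
  start: mul(SSSZ, SSZ)
  [1] add(SSZ, mul(SSZ, SSZ))
  [2] S(add(SZ, mul(SSZ, SSZ)))
  [3] S(S(add(Z, mul(SSZ, SSZ))))
  [4] S(S(mul(SSZ, SSZ)))
  [5] S(S(add(SSZ, mul(SZ, SSZ))))
  [6] S(S(S(add(SZ, mul(SZ, SSZ)))))
  [7] S(S(S(S(add(Z, mul(SZ, SSZ))))))
  [8] S(S(S(S(mul(SZ, SSZ)))))
  [9] S(S(S(S(add(SSZ, mul(Z, SSZ))))))
  [10] S(S(S(S(S(add(SZ, mul(Z, SSZ)))))))
  [11] S(S(S(S(S(S(add(Z, mul(Z, SSZ))))))))
  [12] S(S(S(S(S(S(mul(Z, SSZ)))))))
  [13] S^6(Z)

Term B:
  start: add(mul(add(SSZ, Z), mul(SSSZ, SZ)), mul(mul(Z, Z), SSZ))
  [1] add(mul(S(add(SZ, Z)), mul(SSSZ, SZ)), mul(mul(Z, Z), SSZ))
  [2] add(add(mul(SSSZ, SZ), mul(add(SZ, Z), mul(SSSZ, SZ))), mul(mul(Z, Z), SSZ))
  [3] add(add(add(SZ, mul(SSZ, SZ)), mul(add(SZ, Z), mul(SSSZ, SZ))), mul(mul(Z, Z), SSZ))
  [4] add(add(S(add(Z, mul(SSZ, SZ))), mul(add(SZ, Z), mul(SSSZ, SZ))), mul(mul(Z, Z), SSZ))
  [5] add(S(add(add(Z, mul(SSZ, SZ)), mul(add(SZ, Z), mul(SSSZ, SZ)))), mul(mul(Z, Z), SSZ))
  [6] S(add(add(add(Z, mul(SSZ, SZ)), mul(add(SZ, Z), mul(SSSZ, SZ))), mul(mul(Z, Z), SSZ)))
  [7] S(add(add(mul(SSZ, SZ), mul(add(SZ, Z), mul(SSSZ, SZ))), mul(mul(Z, Z), SSZ)))
  [8] S(add(add(add(SZ, mul(SZ, SZ)), mul(add(SZ, Z), mul(SSSZ, SZ))), mul(mul(Z, Z), SSZ)))
  [9] S(add(add(S(add(Z, mul(SZ, SZ))), mul(add(SZ, Z), mul(SSSZ, SZ))), mul(mul(Z, Z), SSZ)))
  [10] S(add(S(add(add(Z, mul(SZ, SZ)), mul(add(SZ, Z), mul(SSSZ, SZ)))), mul(mul(Z, Z), SSZ)))
  [11] S(S(add(add(add(Z, mul(SZ, SZ)), mul(add(SZ, Z), mul(SSSZ, SZ))), mul(mul(Z, Z), SSZ))))
  [12] S(S(add(add(mul(SZ, SZ), mul(add(SZ, Z), mul(SSSZ, SZ))), mul(mul(Z, Z), SSZ))))
  [13] S(S(add(add(add(SZ, mul(Z, SZ)), mul(add(SZ, Z), mul(SSSZ, SZ))), mul(mul(Z, Z), SSZ))))
  [14] S(S(add(add(S(add(Z, mul(Z, SZ))), mul(add(SZ, Z), mul(SSSZ, SZ))), mul(mul(Z, Z), SSZ))))
  [15] S(S(add(S(add(add(Z, mul(Z, SZ)), mul(add(SZ, Z), mul(SSSZ, SZ)))), mul(mul(Z, Z), SSZ))))
  [16] S(S(S(add(add(add(Z, mul(Z, SZ)), mul(add(SZ, Z), mul(SSSZ, SZ))), mul(mul(Z, Z), SSZ)))))
  [17] S(S(S(add(add(mul(Z, SZ), mul(add(SZ, Z), mul(SSSZ, SZ))), mul(mul(Z, Z), SSZ)))))
  [18] S(S(S(add(add(Z, mul(add(SZ, Z), mul(SSSZ, SZ))), mul(mul(Z, Z), SSZ)))))
  [19] S(S(S(add(mul(add(SZ, Z), mul(SSSZ, SZ)), mul(mul(Z, Z), SSZ)))))
  [20] S(S(S(add(mul(S(add(Z, Z)), mul(SSSZ, SZ)), mul(mul(Z, Z), SSZ)))))
  [21] S(S(S(add(add(mul(SSSZ, SZ), mul(add(Z, Z), mul(SSSZ, SZ))), mul(mul(Z, Z), SSZ)))))
  [22] S(S(S(add(add(add(SZ, mul(SSZ, SZ)), mul(add(Z, Z), mul(SSSZ, SZ))), mul(mul(Z, Z), SSZ)))))
  [23] S(S(S(add(add(S(add(Z, mul(SSZ, SZ))), mul(add(Z, Z), mul(SSSZ, SZ))), mul(mul(Z, Z), SSZ)))))
  [24] S(S(S(add(S(add(add(Z, mul(SSZ, SZ)), mul(add(Z, Z), mul(SSSZ, SZ)))), mul(mul(Z, Z), SSZ)))))
  [25] S(S(S(S(add(add(add(Z, mul(SSZ, SZ)), mul(add(Z, Z), mul(SSSZ, SZ))), mul(mul(Z, Z), SSZ))))))
  [26] S(S(S(S(add(add(mul(SSZ, SZ), mul(add(Z, Z), mul(SSSZ, SZ))), mul(mul(Z, Z), SSZ))))))
  [27] S(S(S(S(add(add(add(SZ, mul(SZ, SZ)), mul(add(Z, Z), mul(SSSZ, SZ))), mul(mul(Z, Z), SSZ))))))
  [28] S(S(S(S(add(add(S(add(Z, mul(SZ, SZ))), mul(add(Z, Z), mul(SSSZ, SZ))), mul(mul(Z, Z), SSZ))))))
  [29] S(S(S(S(add(S(add(add(Z, mul(SZ, SZ)), mul(add(Z, Z), mul(SSSZ, SZ)))), mul(mul(Z, Z), SSZ))))))
  [30] S(S(S(S(S(add(add(add(Z, mul(SZ, SZ)), mul(add(Z, Z), mul(SSSZ, SZ))), mul(mul(Z, Z), SSZ)))))))
  [31] S(S(S(S(S(add(add(mul(SZ, SZ), mul(add(Z, Z), mul(SSSZ, SZ))), mul(mul(Z, Z), SSZ)))))))
  [32] S(S(S(S(S(add(add(add(SZ, mul(Z, SZ)), mul(add(Z, Z), mul(SSSZ, SZ))), mul(mul(Z, Z), SSZ)))))))
  [33] S(S(S(S(S(add(add(S(add(Z, mul(Z, SZ))), mul(add(Z, Z), mul(SSSZ, SZ))), mul(mul(Z, Z), SSZ)))))))
  [34] S(S(S(S(S(add(S(add(add(Z, mul(Z, SZ)), mul(add(Z, Z), mul(SSSZ, SZ)))), mul(mul(Z, Z), SSZ)))))))
  [35] S(S(S(S(S(S(add(add(add(Z, mul(Z, SZ)), mul(add(Z, Z), mul(SSSZ, SZ))), mul(mul(Z, Z), SSZ))))))))
  [36] S(S(S(S(S(S(add(add(mul(Z, SZ), mul(add(Z, Z), mul(SSSZ, SZ))), mul(mul(Z, Z), SSZ))))))))
  [37] S(S(S(S(S(S(add(add(Z, mul(add(Z, Z), mul(SSSZ, SZ))), mul(mul(Z, Z), SSZ))))))))
  [38] S(S(S(S(S(S(add(mul(add(Z, Z), mul(SSSZ, SZ)), mul(mul(Z, Z), SSZ))))))))
  [39] S(S(S(S(S(S(add(mul(Z, mul(SSSZ, SZ)), mul(mul(Z, Z), SSZ))))))))
  [40] S(S(S(S(S(S(add(Z, mul(mul(Z, Z), SSZ))))))))
  [41] S(S(S(S(S(S(mul(mul(Z, Z), SSZ)))))))
  [42] S(S(S(S(S(S(mul(Z, SSZ)))))))
  [43] S^6(Z)

Answer: SAME — A ⇓ S^6(Z), B ⇓ S^6(Z)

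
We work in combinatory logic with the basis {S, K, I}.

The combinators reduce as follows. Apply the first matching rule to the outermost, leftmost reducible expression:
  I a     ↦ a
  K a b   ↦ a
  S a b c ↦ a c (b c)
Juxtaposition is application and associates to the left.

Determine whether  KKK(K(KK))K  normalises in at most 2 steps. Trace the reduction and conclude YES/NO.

  start: KKK(K(KK))K
  [1] K(K(KK))K
  [2] K(KK)

Answer: YES — reaches normal form K(KK) in 2 ≤ 2 steps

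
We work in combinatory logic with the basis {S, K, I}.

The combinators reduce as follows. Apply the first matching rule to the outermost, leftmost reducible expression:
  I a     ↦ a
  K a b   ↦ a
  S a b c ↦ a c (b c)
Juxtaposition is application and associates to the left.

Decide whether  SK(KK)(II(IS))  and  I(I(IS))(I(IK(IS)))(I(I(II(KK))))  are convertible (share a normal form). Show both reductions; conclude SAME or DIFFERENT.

Answer: DIFFERENT — A ⇓ S, B ⇓ S(KS)(KK)

Derivation:
Term A:
  start: SK(KK)(II(IS))
  [1] K(II(IS))(KK(II(IS)))
  [2] II(IS)
  [3] I(IS)
  [4] IS
  [5] S

Term B:
  start: I(I(IS))(I(IK(IS)))(I(I(II(KK))))
  [1] I(IS)(I(IK(IS)))(I(I(II(KK))))
  [2] IS(I(IK(IS)))(I(I(II(KK))))
  [3] S(I(IK(IS)))(I(I(II(KK))))
  [4] S(IK(IS))(I(I(II(KK))))
  [5] S(K(IS))(I(I(II(KK))))
  [6] S(KS)(I(I(II(KK))))
  [7] S(KS)(I(II(KK)))
  [8] S(KS)(II(KK))
  [9] S(KS)(I(KK))
  [10] S(KS)(KK)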